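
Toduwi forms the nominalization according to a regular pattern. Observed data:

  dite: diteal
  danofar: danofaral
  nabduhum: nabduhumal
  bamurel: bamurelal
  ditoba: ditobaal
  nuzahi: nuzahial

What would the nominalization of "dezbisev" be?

dezbiseval

Every pair shown (dite → diteal, danofar → danofaral, nabduhum → nabduhumal, …) follows the same rule: add -al.
So dezbisev → dezbiseval.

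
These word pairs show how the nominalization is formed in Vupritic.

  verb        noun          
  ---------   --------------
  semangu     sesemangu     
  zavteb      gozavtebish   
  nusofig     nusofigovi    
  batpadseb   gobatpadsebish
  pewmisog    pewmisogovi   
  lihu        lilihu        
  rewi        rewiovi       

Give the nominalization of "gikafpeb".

nusofig and batpadseb both have 3 vowels yet inflect differently (nusofigovi, gobatpadsebish), so the number of vowels is not what conditions the rule; the final letter is.
"gikafpeb" ends in -b. The stems ending in -b (batpadseb → gobatpadsebish, zavteb → gozavtebish) add go- … -ish around the stem.
The other patterns: stems ending in -g or -i add -ovi; stems ending in -u repeat the first consonant+vowel as a prefix.
So gikafpeb → gogikafpebish.

gogikafpebish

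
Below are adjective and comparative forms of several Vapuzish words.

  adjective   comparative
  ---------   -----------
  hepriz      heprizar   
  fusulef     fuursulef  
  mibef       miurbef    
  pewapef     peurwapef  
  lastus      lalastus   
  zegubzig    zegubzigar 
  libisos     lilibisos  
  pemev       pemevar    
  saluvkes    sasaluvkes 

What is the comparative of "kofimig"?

kofimigar

"kofimig" ends in -g. The one such stem in the data (zegubzig → zegubzigar) adds -ar, so the same rule applies.
So kofimig → kofimigar.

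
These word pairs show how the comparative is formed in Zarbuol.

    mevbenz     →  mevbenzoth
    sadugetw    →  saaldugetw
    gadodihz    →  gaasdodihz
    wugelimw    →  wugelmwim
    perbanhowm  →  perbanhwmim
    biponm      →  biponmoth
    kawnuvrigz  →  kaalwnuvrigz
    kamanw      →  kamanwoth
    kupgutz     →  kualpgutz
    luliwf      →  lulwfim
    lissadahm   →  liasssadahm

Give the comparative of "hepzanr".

mevbenz and gadodihz both end in -z yet inflect differently (mevbenzoth, gaasdodihz), so the final letter is not what conditions the rule; the second-to-last letter is.
"hepzanr" has second-to-last letter 'n'. The stems whose second-to-last letter is 'n' (mevbenz → mevbenzoth, biponm → biponmoth, kamanw → kamanwoth) add -oth.
The other patterns: stems whose second-to-last letter is 'h' insert -as- after the first vowel; stems whose second-to-last letter is 'm' or 'w' delete the last vowel and add -im; stems whose second-to-last letter is 'g' or 't' insert -al- after the first vowel.
So hepzanr → hepzanroth.

hepzanroth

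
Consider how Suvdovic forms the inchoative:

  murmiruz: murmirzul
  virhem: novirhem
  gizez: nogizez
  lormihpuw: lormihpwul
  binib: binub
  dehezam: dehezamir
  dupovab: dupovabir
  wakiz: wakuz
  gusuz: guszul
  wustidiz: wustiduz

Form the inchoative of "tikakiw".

dupovab and binib both end in -b yet inflect differently (dupovabir, binub), so the final letter is not what conditions the rule; the last vowel is.
"tikakiw" has last vowel 'i'. The stems whose last vowel is 'i' (binib → binub, wustidiz → wustiduz, wakiz → wakuz) change the last vowel to 'u'.
The other patterns: stems whose last vowel is 'u' delete the last vowel and add -ul; stems whose last vowel is 'a' add -ir; stems whose last vowel is 'e' add the prefix no-.
So tikakiw → tikakuw.

tikakuw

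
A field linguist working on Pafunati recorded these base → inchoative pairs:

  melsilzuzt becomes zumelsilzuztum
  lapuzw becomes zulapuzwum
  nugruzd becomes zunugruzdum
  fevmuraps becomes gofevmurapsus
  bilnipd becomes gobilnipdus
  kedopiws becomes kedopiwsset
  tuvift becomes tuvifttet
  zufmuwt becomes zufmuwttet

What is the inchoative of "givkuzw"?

zugivkuzwum

"givkuzw" has second-to-last letter 'z'. The stems whose second-to-last letter is 'z' (melsilzuzt → zumelsilzuztum, lapuzw → zulapuzwum, nugruzd → zunugruzdum) add zu- … -um around the stem.
The other patterns: stems whose second-to-last letter is 'p' add go- … -us around the stem; stems whose second-to-last letter is 'f' or 'w' double the final consonant and add -et.
So givkuzw → zugivkuzwum.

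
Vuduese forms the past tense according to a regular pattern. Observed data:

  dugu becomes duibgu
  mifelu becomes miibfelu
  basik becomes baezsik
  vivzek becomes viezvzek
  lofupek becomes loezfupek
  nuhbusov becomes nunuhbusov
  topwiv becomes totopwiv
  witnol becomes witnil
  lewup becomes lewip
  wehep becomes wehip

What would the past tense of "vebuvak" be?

veezbuvak

basik and topwiv both have last vowel 'i' yet inflect differently (baezsik, totopwiv), so the last vowel is not what conditions the rule; the final letter is.
"vebuvak" ends in -k. The stems ending in -k (basik → baezsik, vivzek → viezvzek, lofupek → loezfupek) insert -ez- after the first vowel.
So vebuvak → veezbuvak.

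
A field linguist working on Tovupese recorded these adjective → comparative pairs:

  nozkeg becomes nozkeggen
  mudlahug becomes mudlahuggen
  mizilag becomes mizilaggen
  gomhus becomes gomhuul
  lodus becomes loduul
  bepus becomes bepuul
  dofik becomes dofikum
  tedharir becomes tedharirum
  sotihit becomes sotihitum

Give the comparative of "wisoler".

"wisoler" ends in -r. The one such stem in the data (tedharir → tedharirum) adds -um, so the same rule applies.
So wisoler → wisolerum.

wisolerum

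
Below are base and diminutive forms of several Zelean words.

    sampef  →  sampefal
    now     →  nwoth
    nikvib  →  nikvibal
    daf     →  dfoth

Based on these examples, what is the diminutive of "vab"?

vboth

"vab" has 1 vowel. The stems with 1 vowel (now → nwoth, daf → dfoth) delete the last vowel and add -oth.
So vab → vboth.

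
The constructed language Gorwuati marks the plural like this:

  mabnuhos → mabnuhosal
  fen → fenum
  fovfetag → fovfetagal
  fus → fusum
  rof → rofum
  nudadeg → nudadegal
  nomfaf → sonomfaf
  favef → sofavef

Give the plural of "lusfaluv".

lusfaluval

"lusfaluv" has 3 vowels. The stems with 3 vowels (mabnuhos → mabnuhosal, nudadeg → nudadegal, fovfetag → fovfetagal) add -al.
The other patterns: stems with 1 vowel add -um; stems with 2 vowels add the prefix so-.
So lusfaluv → lusfaluval.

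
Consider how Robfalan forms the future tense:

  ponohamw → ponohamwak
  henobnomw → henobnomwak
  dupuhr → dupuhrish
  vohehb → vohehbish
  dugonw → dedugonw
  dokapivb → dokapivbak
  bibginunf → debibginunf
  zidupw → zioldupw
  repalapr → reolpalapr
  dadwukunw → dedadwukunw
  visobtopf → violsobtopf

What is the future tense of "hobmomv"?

hobmomvak

bibginunf and visobtopf both end in -f yet inflect differently (debibginunf, violsobtopf), so the final letter is not what conditions the rule; the second-to-last letter is.
"hobmomv" has second-to-last letter 'm'. The stems whose second-to-last letter is 'm' (ponohamw → ponohamwak, henobnomw → henobnomwak) add -ak.
The other patterns: stems whose second-to-last letter is 'h' add -ish; stems whose second-to-last letter is 'n' add the prefix de-; stems whose second-to-last letter is 'p' insert -ol- after the first vowel.
So hobmomv → hobmomvak.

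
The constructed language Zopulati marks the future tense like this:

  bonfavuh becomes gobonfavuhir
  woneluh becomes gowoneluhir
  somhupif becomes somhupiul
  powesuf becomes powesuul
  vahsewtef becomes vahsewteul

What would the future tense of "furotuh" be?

gofurotuhir

powesuf and bonfavuh both have last vowel 'u' yet inflect differently (powesuul, gobonfavuhir), so the last vowel is not what conditions the rule; the final letter is.
"furotuh" ends in -h. The stems ending in -h (bonfavuh → gobonfavuhir, woneluh → gowoneluhir) add go- … -ir around the stem.
So furotuh → gofurotuhir.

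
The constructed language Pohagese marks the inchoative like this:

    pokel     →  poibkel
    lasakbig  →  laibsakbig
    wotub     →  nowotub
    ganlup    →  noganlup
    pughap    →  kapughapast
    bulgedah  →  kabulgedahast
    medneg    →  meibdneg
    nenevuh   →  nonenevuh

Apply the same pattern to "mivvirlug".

nomivvirlug

bulgedah and nenevuh both end in -h yet inflect differently (kabulgedahast, nonenevuh), so the final letter is not what conditions the rule; the last vowel is.
"mivvirlug" has last vowel 'u'. The stems whose last vowel is 'u' (wotub → nowotub, nenevuh → nonenevuh, ganlup → noganlup) add the prefix no-.
So mivvirlug → nomivvirlug.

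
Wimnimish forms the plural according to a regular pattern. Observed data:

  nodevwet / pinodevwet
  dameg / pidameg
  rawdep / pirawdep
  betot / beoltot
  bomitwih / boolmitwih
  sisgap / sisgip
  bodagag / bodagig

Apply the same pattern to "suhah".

suhih

"suhah" has last vowel 'a'. The stems whose last vowel is 'a' (sisgap → sisgip, bodagag → bodagig) change the last vowel to 'i'.
So suhah → suhih.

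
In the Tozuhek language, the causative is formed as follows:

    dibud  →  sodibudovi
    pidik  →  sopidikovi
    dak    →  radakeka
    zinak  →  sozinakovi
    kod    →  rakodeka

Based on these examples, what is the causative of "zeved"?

"zeved" has 2 vowels. The stems with 2 vowels (dibud → sodibudovi, pidik → sopidikovi, zinak → sozinakovi) add so- … -ovi around the stem.
So zeved → sozevedovi.

sozevedovi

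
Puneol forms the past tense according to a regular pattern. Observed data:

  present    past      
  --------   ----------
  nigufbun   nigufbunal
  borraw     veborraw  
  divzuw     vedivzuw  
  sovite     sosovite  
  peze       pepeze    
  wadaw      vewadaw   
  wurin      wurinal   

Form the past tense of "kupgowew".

vekupgowew

"kupgowew" ends in -w. The stems ending in -w (wadaw → vewadaw, borraw → veborraw, divzuw → vedivzuw) add the prefix ve-.
The other patterns: stems ending in -e repeat the first consonant+vowel as a prefix; stems ending in -n add -al.
So kupgowew → vekupgowew.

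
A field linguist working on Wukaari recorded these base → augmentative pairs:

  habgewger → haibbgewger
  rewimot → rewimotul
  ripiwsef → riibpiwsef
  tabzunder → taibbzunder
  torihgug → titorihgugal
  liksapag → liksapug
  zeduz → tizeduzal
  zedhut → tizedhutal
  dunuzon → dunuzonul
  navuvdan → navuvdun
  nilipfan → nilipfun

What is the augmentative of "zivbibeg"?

"zivbibeg" has last vowel 'e'. The stems whose last vowel is 'e' (ripiwsef → riibpiwsef, habgewger → haibbgewger, tabzunder → taibbzunder) insert -ib- after the first vowel.
The other patterns: stems whose last vowel is 'a' change the last vowel to 'u'; stems whose last vowel is 'u' add ti- … -al around the stem; stems whose last vowel is 'o' add -ul.
So zivbibeg → ziibvbibeg.

ziibvbibeg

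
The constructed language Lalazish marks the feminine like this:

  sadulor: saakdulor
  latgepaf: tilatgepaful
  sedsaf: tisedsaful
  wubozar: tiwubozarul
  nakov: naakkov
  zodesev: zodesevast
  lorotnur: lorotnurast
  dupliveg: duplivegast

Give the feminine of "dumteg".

dumtegast

sadulor and wubozar both end in -r yet inflect differently (saakdulor, tiwubozarul), so the final letter is not what conditions the rule; the last vowel is.
"dumteg" has last vowel 'e'. The stems whose last vowel is 'e' (dupliveg → duplivegast, zodesev → zodesevast) add -ast.
The other patterns: stems whose last vowel is 'o' insert -ak- after the first vowel; stems whose last vowel is 'a' add ti- … -ul around the stem.
So dumteg → dumtegast.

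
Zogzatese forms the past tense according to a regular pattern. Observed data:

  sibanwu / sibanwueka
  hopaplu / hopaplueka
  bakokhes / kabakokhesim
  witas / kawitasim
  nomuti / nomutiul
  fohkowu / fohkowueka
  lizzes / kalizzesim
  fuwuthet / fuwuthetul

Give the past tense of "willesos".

bakokhes and fuwuthet both have last vowel 'e' yet inflect differently (kabakokhesim, fuwuthetul), so the last vowel is not what conditions the rule; the final letter is.
"willesos" ends in -s. The stems ending in -s (bakokhes → kabakokhesim, witas → kawitasim, lizzes → kalizzesim) add ka- … -im around the stem.
The other patterns: stems ending in -u add -eka; stems ending in -i or -t add -ul.
So willesos → kawillesosim.

kawillesosim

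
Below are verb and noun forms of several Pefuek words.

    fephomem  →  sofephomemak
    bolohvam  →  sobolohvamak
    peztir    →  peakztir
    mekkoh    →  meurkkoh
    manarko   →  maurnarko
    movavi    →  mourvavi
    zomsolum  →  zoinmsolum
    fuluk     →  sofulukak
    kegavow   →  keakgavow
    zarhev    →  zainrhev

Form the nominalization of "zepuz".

zeinpuz

fephomem and zomsolum both end in -m yet inflect differently (sofephomemak, zoinmsolum), so the final letter is not what conditions the rule; the first letter is.
"zepuz" begins with z-. The stems beginning with z- (zarhev → zainrhev, zomsolum → zoinmsolum) insert -in- after the first vowel.
So zepuz → zeinpuz.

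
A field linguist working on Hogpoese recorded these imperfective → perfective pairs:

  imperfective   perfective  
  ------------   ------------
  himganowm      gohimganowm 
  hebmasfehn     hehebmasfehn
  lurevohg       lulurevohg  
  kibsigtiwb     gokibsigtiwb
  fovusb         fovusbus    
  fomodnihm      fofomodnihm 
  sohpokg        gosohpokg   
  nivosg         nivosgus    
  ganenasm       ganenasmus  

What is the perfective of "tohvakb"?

gotohvakb

nivosg and lurevohg both end in -g yet inflect differently (nivosgus, lulurevohg), so the final letter is not what conditions the rule; the second-to-last letter is.
"tohvakb" has second-to-last letter 'k'. The one such stem in the data (sohpokg → gosohpokg) adds the prefix go-, so the same rule applies.
So tohvakb → gotohvakb.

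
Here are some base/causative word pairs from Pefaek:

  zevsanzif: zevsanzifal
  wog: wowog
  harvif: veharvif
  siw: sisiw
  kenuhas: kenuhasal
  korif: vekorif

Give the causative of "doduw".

vedoduw

korif and zevsanzif both end in -f yet inflect differently (vekorif, zevsanzifal), so the final letter is not what conditions the rule; the number of vowels is.
"doduw" has 2 vowels. The stems with 2 vowels (korif → vekorif, harvif → veharvif) add the prefix ve-.
The other patterns: stems with 1 vowel repeat the first consonant+vowel as a prefix; stems with 3 vowels add -al.
So doduw → vedoduw.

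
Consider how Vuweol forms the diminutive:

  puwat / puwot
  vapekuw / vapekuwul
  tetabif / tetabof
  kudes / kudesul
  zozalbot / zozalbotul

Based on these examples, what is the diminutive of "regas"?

puwat and zozalbot both end in -t yet inflect differently (puwot, zozalbotul), so the final letter is not what conditions the rule; the last vowel is.
"regas" has last vowel 'a'. The one such stem in the data (puwat → puwot) changes the last vowel to 'o' (as does tetabif), so the same rule applies.
The other pattern: stems whose last vowel is 'e', 'o' or 'u' add -ul.
So regas → regos.

regos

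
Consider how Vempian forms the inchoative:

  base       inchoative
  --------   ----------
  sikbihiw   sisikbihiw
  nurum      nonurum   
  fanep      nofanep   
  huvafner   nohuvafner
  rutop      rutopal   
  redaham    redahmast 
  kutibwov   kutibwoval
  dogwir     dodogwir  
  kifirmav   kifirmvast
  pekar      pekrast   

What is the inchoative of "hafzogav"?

dogwir and pekar both end in -r yet inflect differently (dodogwir, pekrast), so the final letter is not what conditions the rule; the last vowel is.
"hafzogav" has last vowel 'a'. The stems whose last vowel is 'a' (pekar → pekrast, kifirmav → kifirmvast, redaham → redahmast) delete the last vowel and add -ast.
The other patterns: stems whose last vowel is 'i' repeat the first consonant+vowel as a prefix; stems whose last vowel is 'o' add -al; stems whose last vowel is 'e' or 'u' add the prefix no-.
So hafzogav → hafzogvast.

hafzogvast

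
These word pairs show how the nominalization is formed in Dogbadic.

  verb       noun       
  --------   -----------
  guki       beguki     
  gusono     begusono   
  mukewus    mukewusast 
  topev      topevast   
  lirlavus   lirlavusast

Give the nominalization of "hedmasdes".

hedmasdesast

gusono and mukewus both have 3 vowels yet inflect differently (begusono, mukewusast), so the number of vowels is not what conditions the rule; whether the stem ends in a vowel or a consonant is.
"hedmasdes" ends in a consonant. The stems ending in a consonant (mukewus → mukewusast, lirlavus → lirlavusast, topev → topevast) add -ast.
So hedmasdes → hedmasdesast.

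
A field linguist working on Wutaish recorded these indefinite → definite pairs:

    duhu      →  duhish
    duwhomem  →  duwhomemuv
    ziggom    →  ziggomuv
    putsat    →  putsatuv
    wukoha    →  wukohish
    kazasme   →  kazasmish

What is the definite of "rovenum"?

rovenumuv

duwhomem and kazasme both have last vowel 'e' yet inflect differently (duwhomemuv, kazasmish), so the last vowel is not what conditions the rule; whether the stem ends in a vowel or a consonant is.
"rovenum" ends in a consonant. The stems ending in a consonant (ziggom → ziggomuv, duwhomem → duwhomemuv, putsat → putsatuv) add -uv.
The other pattern: stems ending in a vowel drop the final letter and add -ish.
So rovenum → rovenumuv.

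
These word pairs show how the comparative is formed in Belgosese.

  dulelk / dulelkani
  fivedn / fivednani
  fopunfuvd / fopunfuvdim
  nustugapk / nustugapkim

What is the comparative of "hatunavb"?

nustugapk and dulelk both end in -k yet inflect differently (nustugapkim, dulelkani), so the final letter is not what conditions the rule; the second-to-last letter is.
"hatunavb" has second-to-last letter 'v'. The one such stem in the data (fopunfuvd → fopunfuvdim) adds -im, so the same rule applies.
The other pattern: stems whose second-to-last letter is 'd' or 'l' add -ani.
So hatunavb → hatunavbim.

hatunavbim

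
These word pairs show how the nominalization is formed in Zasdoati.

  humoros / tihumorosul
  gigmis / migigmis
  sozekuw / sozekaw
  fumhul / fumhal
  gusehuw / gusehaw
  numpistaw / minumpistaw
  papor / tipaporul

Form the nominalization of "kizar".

"kizar" has last vowel 'a'. The one such stem in the data (numpistaw → minumpistaw) adds the prefix mi-, so the same rule applies.
So kizar → mikizar.

mikizar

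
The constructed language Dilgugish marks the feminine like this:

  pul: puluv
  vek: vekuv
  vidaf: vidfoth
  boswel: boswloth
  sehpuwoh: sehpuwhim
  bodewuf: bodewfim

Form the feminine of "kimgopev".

"kimgopev" has 3 vowels. The stems with 3 vowels (sehpuwoh → sehpuwhim, bodewuf → bodewfim) delete the last vowel and add -im.
The other patterns: stems with 1 vowel add -uv; stems with 2 vowels delete the last vowel and add -oth.
So kimgopev → kimgopvim.

kimgopvim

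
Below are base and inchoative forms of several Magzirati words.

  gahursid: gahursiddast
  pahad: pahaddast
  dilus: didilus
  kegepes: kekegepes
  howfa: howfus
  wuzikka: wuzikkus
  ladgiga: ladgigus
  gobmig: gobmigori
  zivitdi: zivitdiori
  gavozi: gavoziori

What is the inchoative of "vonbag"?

vonbagori

"vonbag" ends in -g. The one such stem in the data (gobmig → gobmigori) adds -ori, so the same rule applies.
So vonbag → vonbagori.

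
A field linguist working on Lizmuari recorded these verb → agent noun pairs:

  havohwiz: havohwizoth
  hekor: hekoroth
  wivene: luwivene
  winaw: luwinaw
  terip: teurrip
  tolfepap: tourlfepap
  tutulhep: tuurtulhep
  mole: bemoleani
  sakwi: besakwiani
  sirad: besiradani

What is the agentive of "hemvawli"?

hemvawlioth

wivene and mole both end in -e yet inflect differently (luwivene, bemoleani), so the final letter is not what conditions the rule; the first letter is.
"hemvawli" begins with h-. The stems beginning with h- (havohwiz → havohwizoth, hekor → hekoroth) add -oth.
The other patterns: stems beginning with w- add the prefix lu-; stems beginning with t- insert -ur- after the first vowel; stems beginning with m- or s- add be- … -ani around the stem.
So hemvawli → hemvawlioth.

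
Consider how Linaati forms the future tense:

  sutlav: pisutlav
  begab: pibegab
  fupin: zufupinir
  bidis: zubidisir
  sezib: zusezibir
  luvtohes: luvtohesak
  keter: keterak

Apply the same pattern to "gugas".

begab and sezib both end in -b yet inflect differently (pibegab, zusezibir), so the final letter is not what conditions the rule; the last vowel is.
"gugas" has last vowel 'a'. The stems whose last vowel is 'a' (sutlav → pisutlav, begab → pibegab) add the prefix pi-.
The other patterns: stems whose last vowel is 'i' add zu- … -ir around the stem; stems whose last vowel is 'e' add -ak.
So gugas → pigugas.

pigugas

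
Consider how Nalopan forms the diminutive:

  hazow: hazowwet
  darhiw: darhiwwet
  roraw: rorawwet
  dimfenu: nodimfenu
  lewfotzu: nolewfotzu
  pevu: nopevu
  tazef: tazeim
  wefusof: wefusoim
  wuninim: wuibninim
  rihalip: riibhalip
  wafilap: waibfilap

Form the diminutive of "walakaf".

walakaim

hazow and wefusof both have last vowel 'o' yet inflect differently (hazowwet, wefusoim), so the last vowel is not what conditions the rule; the final letter is.
"walakaf" ends in -f. The stems ending in -f (tazef → tazeim, wefusof → wefusoim) drop the final letter and add -im.
So walakaf → walakaim.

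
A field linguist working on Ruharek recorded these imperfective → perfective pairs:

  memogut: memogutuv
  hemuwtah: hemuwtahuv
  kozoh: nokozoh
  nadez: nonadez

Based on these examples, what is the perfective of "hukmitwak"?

hemuwtah and kozoh both end in -h yet inflect differently (hemuwtahuv, nokozoh), so the final letter is not what conditions the rule; the number of vowels is.
"hukmitwak" has 3 vowels. The stems with 3 vowels (memogut → memogutuv, hemuwtah → hemuwtahuv) add -uv.
So hukmitwak → hukmitwakuv.

hukmitwakuv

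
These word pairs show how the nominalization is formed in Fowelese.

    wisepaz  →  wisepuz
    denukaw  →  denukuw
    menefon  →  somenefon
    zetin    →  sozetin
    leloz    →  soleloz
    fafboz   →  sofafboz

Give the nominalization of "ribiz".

soribiz

"ribiz" has last vowel 'i'. The one such stem in the data (zetin → sozetin) adds the prefix so-, so the same rule applies.
The other pattern: stems whose last vowel is 'a' change the last vowel to 'u'.
So ribiz → soribiz.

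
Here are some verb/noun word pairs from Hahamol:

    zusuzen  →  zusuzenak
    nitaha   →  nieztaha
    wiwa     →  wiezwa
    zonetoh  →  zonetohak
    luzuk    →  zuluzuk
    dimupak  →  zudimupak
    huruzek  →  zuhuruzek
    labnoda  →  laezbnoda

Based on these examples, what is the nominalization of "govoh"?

govohak

dimupak and nitaha both have last vowel 'a' yet inflect differently (zudimupak, nieztaha), so the last vowel is not what conditions the rule; the final letter is.
"govoh" ends in -h. The one such stem in the data (zonetoh → zonetohak) adds -ak, so the same rule applies.
So govoh → govohak.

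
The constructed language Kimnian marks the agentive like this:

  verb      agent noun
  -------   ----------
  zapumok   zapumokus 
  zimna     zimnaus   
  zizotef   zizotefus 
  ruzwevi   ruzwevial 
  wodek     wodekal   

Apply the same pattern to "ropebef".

ropebefal

zapumok and wodek both end in -k yet inflect differently (zapumokus, wodekal), so the final letter is not what conditions the rule; the first letter is.
"ropebef" begins with r-. The one such stem in the data (ruzwevi → ruzwevial) adds -al, so the same rule applies.
So ropebef → ropebefal.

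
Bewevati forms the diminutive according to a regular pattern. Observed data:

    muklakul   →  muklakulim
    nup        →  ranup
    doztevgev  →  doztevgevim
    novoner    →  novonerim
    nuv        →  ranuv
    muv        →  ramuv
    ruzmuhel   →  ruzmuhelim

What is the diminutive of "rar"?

rarar

"rar" has 1 vowel. The stems with 1 vowel (nuv → ranuv, nup → ranup, muv → ramuv) add the prefix ra-.
The other pattern: stems with 3 vowels add -im.
So rar → rarar.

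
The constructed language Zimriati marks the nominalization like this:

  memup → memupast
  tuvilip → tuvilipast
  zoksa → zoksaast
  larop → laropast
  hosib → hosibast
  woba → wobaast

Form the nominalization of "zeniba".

zenibaast

Every pair shown (memup → memupast, tuvilip → tuvilipast, zoksa → zoksaast, …) follows the same rule: add -ast.
So zeniba → zenibaast.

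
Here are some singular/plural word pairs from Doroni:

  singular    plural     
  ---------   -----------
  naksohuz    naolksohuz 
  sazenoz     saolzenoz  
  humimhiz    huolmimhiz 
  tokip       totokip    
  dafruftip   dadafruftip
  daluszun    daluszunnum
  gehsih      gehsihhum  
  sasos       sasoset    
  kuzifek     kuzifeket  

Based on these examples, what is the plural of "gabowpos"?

humimhiz and tokip both have last vowel 'i' yet inflect differently (huolmimhiz, totokip), so the last vowel is not what conditions the rule; the final letter is.
"gabowpos" ends in -s. The one such stem in the data (sasos → sasoset) adds -et, so the same rule applies.
So gabowpos → gabowposet.

gabowposet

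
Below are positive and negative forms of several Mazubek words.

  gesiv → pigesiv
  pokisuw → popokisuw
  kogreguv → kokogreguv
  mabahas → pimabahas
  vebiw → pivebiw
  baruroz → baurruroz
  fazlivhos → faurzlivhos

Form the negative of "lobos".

lourbos

"lobos" has last vowel 'o'. The stems whose last vowel is 'o' (fazlivhos → faurzlivhos, baruroz → baurruroz) insert -ur- after the first vowel.
So lobos → lourbos.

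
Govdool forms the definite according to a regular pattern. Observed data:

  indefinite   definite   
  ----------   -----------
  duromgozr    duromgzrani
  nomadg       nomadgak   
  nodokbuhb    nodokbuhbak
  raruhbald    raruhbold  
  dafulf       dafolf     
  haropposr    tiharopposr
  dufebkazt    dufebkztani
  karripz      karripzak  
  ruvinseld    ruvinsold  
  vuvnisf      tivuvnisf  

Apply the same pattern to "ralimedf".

dafulf and vuvnisf both end in -f yet inflect differently (dafolf, tivuvnisf), so the final letter is not what conditions the rule; the second-to-last letter is.
"ralimedf" has second-to-last letter 'd'. The one such stem in the data (nomadg → nomadgak) adds -ak, so the same rule applies.
The other patterns: stems whose second-to-last letter is 'l' change the last vowel to 'o'; stems whose second-to-last letter is 's' add the prefix ti-; stems whose second-to-last letter is 'z' delete the last vowel and add -ani.
So ralimedf → ralimedfak.

ralimedfak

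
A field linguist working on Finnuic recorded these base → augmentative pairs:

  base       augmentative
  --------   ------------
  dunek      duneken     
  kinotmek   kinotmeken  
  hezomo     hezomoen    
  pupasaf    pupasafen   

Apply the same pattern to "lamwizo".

lamwizoen

Every pair shown (dunek → duneken, kinotmek → kinotmeken, hezomo → hezomoen, …) follows the same rule: add -en.
So lamwizo → lamwizoen.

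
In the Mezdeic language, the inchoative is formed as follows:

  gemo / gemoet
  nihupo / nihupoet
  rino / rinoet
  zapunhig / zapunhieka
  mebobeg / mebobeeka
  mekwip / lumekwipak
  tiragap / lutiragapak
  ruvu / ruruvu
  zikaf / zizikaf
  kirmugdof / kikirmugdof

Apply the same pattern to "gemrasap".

lugemrasapak

zapunhig and mekwip both have last vowel 'i' yet inflect differently (zapunhieka, lumekwipak), so the last vowel is not what conditions the rule; the final letter is.
"gemrasap" ends in -p. The stems ending in -p (mekwip → lumekwipak, tiragap → lutiragapak) add lu- … -ak around the stem.
So gemrasap → lugemrasapak.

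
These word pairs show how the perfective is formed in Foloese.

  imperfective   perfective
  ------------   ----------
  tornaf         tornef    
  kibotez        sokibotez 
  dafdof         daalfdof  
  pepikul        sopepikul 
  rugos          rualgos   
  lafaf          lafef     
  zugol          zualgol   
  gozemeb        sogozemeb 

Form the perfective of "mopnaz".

mopnez

lafaf and dafdof both end in -f yet inflect differently (lafef, daalfdof), so the final letter is not what conditions the rule; the last vowel is.
"mopnaz" has last vowel 'a'. The stems whose last vowel is 'a' (lafaf → lafef, tornaf → tornef) change the last vowel to 'e'.
So mopnaz → mopnez.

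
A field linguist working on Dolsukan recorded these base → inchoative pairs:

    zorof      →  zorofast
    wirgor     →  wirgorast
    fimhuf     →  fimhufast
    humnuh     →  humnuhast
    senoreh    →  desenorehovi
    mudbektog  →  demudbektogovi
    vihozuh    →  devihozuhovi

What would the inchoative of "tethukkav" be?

detethukkavovi

humnuh and senoreh both end in -h yet inflect differently (humnuhast, desenorehovi), so the final letter is not what conditions the rule; the number of vowels is.
"tethukkav" has 3 vowels. The stems with 3 vowels (senoreh → desenorehovi, mudbektog → demudbektogovi, vihozuh → devihozuhovi) add de- … -ovi around the stem.
So tethukkav → detethukkavovi.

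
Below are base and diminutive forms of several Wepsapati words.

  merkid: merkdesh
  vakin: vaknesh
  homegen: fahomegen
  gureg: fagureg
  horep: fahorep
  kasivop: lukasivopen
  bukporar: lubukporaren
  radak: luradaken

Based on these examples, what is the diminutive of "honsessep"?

fahonsessep

vakin and homegen both end in -n yet inflect differently (vaknesh, fahomegen), so the final letter is not what conditions the rule; the last vowel is.
"honsessep" has last vowel 'e'. The stems whose last vowel is 'e' (homegen → fahomegen, gureg → fagureg, horep → fahorep) add the prefix fa-.
So honsessep → fahonsessep.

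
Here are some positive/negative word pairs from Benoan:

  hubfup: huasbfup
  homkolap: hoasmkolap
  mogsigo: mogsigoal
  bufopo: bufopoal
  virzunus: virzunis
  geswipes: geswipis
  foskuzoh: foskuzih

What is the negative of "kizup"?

hubfup and virzunus both have last vowel 'u' yet inflect differently (huasbfup, virzunis), so the last vowel is not what conditions the rule; the final letter is.
"kizup" ends in -p. The stems ending in -p (hubfup → huasbfup, homkolap → hoasmkolap) insert -as- after the first vowel.
The other patterns: stems ending in -o add -al; stems ending in -h or -s change the last vowel to 'i'.
So kizup → kiaszup.

kiaszup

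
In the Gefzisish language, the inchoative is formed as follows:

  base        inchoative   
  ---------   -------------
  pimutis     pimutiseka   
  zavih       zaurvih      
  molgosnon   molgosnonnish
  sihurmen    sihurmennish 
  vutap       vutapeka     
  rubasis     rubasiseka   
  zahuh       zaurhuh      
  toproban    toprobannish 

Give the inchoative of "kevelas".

kevelaseka

zavih and rubasis both have last vowel 'i' yet inflect differently (zaurvih, rubasiseka), so the last vowel is not what conditions the rule; the final letter is.
"kevelas" ends in -s. The stems ending in -s (rubasis → rubasiseka, pimutis → pimutiseka) add -eka.
The other patterns: stems ending in -h insert -ur- after the first vowel; stems ending in -n double the final consonant and add -ish.
So kevelas → kevelaseka.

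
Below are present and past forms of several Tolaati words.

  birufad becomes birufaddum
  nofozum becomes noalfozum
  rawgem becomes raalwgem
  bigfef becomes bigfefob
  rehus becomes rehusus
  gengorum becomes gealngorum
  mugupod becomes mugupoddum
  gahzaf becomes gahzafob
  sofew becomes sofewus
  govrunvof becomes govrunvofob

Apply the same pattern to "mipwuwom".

mugupod and govrunvof both have last vowel 'o' yet inflect differently (mugupoddum, govrunvofob), so the last vowel is not what conditions the rule; the final letter is.
"mipwuwom" ends in -m. The stems ending in -m (nofozum → noalfozum, gengorum → gealngorum, rawgem → raalwgem) insert -al- after the first vowel.
The other patterns: stems ending in -d double the final consonant and add -um; stems ending in -f add -ob; stems ending in -s or -w add -us.
So mipwuwom → mialpwuwom.

mialpwuwom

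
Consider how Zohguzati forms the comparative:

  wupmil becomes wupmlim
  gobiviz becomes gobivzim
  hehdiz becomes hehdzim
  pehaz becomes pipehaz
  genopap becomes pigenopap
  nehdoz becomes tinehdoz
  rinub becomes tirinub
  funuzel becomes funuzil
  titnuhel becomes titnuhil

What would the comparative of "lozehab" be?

pilozehab

gobiviz and pehaz both end in -z yet inflect differently (gobivzim, pipehaz), so the final letter is not what conditions the rule; the last vowel is.
"lozehab" has last vowel 'a'. The stems whose last vowel is 'a' (pehaz → pipehaz, genopap → pigenopap) add the prefix pi-.
So lozehab → pilozehab.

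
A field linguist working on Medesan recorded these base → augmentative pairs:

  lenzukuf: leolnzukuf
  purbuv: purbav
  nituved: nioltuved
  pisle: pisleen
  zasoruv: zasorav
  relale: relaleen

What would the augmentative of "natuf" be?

purbuv and lenzukuf both have last vowel 'u' yet inflect differently (purbav, leolnzukuf), so the last vowel is not what conditions the rule; the final letter is.
"natuf" ends in -f. The one such stem in the data (lenzukuf → leolnzukuf) inserts -ol- after the first vowel (as does nituved), so the same rule applies.
So natuf → naoltuf.

naoltuf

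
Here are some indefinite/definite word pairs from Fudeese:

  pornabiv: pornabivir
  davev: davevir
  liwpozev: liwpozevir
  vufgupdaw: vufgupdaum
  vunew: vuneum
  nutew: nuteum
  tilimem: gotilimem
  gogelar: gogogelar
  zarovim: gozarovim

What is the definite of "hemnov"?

davev and vunew both have last vowel 'e' yet inflect differently (davevir, vuneum), so the last vowel is not what conditions the rule; the final letter is.
"hemnov" ends in -v. The stems ending in -v (pornabiv → pornabivir, davev → davevir, liwpozev → liwpozevir) add -ir.
The other patterns: stems ending in -w drop the final letter and add -um; stems ending in -m or -r add the prefix go-.
So hemnov → hemnovir.

hemnovir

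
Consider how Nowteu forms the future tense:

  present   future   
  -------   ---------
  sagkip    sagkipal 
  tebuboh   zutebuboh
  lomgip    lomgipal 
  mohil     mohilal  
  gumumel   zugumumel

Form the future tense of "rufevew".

zurufevew

mohil and gumumel both end in -l yet inflect differently (mohilal, zugumumel), so the final letter is not what conditions the rule; the last vowel is.
"rufevew" has last vowel 'e'. The one such stem in the data (gumumel → zugumumel) adds the prefix zu-, so the same rule applies.
So rufevew → zurufevew.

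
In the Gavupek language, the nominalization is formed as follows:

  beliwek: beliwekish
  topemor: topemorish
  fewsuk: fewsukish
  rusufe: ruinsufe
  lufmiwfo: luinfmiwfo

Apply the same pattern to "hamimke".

beliwek and rusufe both have last vowel 'e' yet inflect differently (beliwekish, ruinsufe), so the last vowel is not what conditions the rule; whether the stem ends in a vowel or a consonant is.
"hamimke" ends in a vowel. The stems ending in a vowel (rusufe → ruinsufe, lufmiwfo → luinfmiwfo) insert -in- after the first vowel.
So hamimke → hainmimke.

hainmimke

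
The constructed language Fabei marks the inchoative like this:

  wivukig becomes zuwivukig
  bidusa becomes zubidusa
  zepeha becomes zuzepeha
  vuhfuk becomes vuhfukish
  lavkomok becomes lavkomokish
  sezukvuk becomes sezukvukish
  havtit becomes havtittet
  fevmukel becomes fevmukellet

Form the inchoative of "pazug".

wivukig and havtit both have last vowel 'i' yet inflect differently (zuwivukig, havtittet), so the last vowel is not what conditions the rule; the final letter is.
"pazug" ends in -g. The one such stem in the data (wivukig → zuwivukig) adds the prefix zu-, so the same rule applies.
The other patterns: stems ending in -k add -ish; stems ending in -l or -t double the final consonant and add -et.
So pazug → zupazug.

zupazug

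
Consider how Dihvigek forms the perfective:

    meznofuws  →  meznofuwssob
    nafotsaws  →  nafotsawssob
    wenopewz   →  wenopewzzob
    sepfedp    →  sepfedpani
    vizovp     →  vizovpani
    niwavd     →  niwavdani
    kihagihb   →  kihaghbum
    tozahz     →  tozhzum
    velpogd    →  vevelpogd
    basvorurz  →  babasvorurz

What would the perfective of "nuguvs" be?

nuguvsani

wenopewz and tozahz both end in -z yet inflect differently (wenopewzzob, tozhzum), so the final letter is not what conditions the rule; the second-to-last letter is.
"nuguvs" has second-to-last letter 'v'. The stems whose second-to-last letter is 'v' (vizovp → vizovpani, niwavd → niwavdani) add -ani.
The other patterns: stems whose second-to-last letter is 'w' double the final consonant and add -ob; stems whose second-to-last letter is 'h' delete the last vowel and add -um; stems whose second-to-last letter is 'g' or 'r' repeat the first consonant+vowel as a prefix.
So nuguvs → nuguvsani.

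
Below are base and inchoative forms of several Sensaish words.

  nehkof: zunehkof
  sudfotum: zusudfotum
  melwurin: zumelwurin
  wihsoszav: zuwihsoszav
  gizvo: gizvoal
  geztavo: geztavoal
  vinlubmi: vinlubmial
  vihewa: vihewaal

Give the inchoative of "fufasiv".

zufufasiv

"fufasiv" ends in a consonant. The stems ending in a consonant (nehkof → zunehkof, sudfotum → zusudfotum, melwurin → zumelwurin) add the prefix zu-.
The other pattern: stems ending in a vowel add -al.
So fufasiv → zufufasiv.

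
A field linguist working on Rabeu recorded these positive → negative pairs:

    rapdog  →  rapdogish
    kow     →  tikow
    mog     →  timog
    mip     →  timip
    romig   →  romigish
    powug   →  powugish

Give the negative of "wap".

mog and rapdog both end in -g yet inflect differently (timog, rapdogish), so the final letter is not what conditions the rule; the number of vowels is.
"wap" has 1 vowel. The stems with 1 vowel (mog → timog, mip → timip, kow → tikow) add the prefix ti-.
The other pattern: stems with 2 vowels add -ish.
So wap → tiwap.

tiwap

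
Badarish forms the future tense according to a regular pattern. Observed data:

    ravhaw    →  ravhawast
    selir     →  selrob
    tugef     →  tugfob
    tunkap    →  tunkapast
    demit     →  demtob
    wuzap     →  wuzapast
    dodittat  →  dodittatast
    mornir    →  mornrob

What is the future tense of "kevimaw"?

dodittat and demit both end in -t yet inflect differently (dodittatast, demtob), so the final letter is not what conditions the rule; the last vowel is.
"kevimaw" has last vowel 'a'. The stems whose last vowel is 'a' (tunkap → tunkapast, dodittat → dodittatast, wuzap → wuzapast) add -ast.
So kevimaw → kevimawast.

kevimawast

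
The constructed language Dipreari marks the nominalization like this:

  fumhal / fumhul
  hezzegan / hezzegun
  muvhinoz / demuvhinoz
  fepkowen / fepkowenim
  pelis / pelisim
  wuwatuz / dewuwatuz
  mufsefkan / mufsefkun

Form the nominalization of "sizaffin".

sizaffinim

hezzegan and fepkowen both end in -n yet inflect differently (hezzegun, fepkowenim), so the final letter is not what conditions the rule; the last vowel is.
"sizaffin" has last vowel 'i'. The one such stem in the data (pelis → pelisim) adds -im, so the same rule applies.
So sizaffin → sizaffinim.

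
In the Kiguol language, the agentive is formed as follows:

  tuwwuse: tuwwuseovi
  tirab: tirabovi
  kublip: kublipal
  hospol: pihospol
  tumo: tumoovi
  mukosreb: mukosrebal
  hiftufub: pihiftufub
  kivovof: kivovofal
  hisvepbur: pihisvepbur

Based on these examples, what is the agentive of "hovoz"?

tirab and hiftufub both end in -b yet inflect differently (tirabovi, pihiftufub), so the final letter is not what conditions the rule; the first letter is.
"hovoz" begins with h-. The stems beginning with h- (hisvepbur → pihisvepbur, hiftufub → pihiftufub, hospol → pihospol) add the prefix pi-.
The other patterns: stems beginning with t- add -ovi; stems beginning with k- or m- add -al.
So hovoz → pihovoz.

pihovoz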